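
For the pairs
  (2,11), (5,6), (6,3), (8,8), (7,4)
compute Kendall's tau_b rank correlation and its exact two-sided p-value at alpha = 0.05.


Step 1: Enumerate the 10 unordered pairs (i,j) with i<j and classify each by sign(x_j-x_i) * sign(y_j-y_i).
  (1,2):dx=+3,dy=-5->D; (1,3):dx=+4,dy=-8->D; (1,4):dx=+6,dy=-3->D; (1,5):dx=+5,dy=-7->D
  (2,3):dx=+1,dy=-3->D; (2,4):dx=+3,dy=+2->C; (2,5):dx=+2,dy=-2->D; (3,4):dx=+2,dy=+5->C
  (3,5):dx=+1,dy=+1->C; (4,5):dx=-1,dy=-4->C
Step 2: C = 4, D = 6, total pairs = 10.
Step 3: tau = (C - D)/(n(n-1)/2) = (4 - 6)/10 = -0.200000.
Step 4: Exact two-sided p-value (enumerate n! = 120 permutations of y under H0): p = 0.816667.
Step 5: alpha = 0.05. fail to reject H0.

tau_b = -0.2000 (C=4, D=6), p = 0.816667, fail to reject H0.


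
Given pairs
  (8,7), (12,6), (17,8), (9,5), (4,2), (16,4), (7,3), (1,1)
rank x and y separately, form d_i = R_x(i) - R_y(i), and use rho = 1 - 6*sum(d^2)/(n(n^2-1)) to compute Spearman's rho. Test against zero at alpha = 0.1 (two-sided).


Step 1: Rank x and y separately (midranks; no ties here).
rank(x): 8->4, 12->6, 17->8, 9->5, 4->2, 16->7, 7->3, 1->1
rank(y): 7->7, 6->6, 8->8, 5->5, 2->2, 4->4, 3->3, 1->1
Step 2: d_i = R_x(i) - R_y(i); compute d_i^2.
  (4-7)^2=9, (6-6)^2=0, (8-8)^2=0, (5-5)^2=0, (2-2)^2=0, (7-4)^2=9, (3-3)^2=0, (1-1)^2=0
sum(d^2) = 18.
Step 3: rho = 1 - 6*18 / (8*(8^2 - 1)) = 1 - 108/504 = 0.785714.
Step 4: Under H0, t = rho * sqrt((n-2)/(1-rho^2)) = 3.1113 ~ t(6).
Step 5: Two-sided p-value from the t-distribution with 6 df = 0.020815.
Step 6: alpha = 0.1. reject H0.

rho = 0.7857, p = 0.020815, reject H0 at alpha = 0.1.


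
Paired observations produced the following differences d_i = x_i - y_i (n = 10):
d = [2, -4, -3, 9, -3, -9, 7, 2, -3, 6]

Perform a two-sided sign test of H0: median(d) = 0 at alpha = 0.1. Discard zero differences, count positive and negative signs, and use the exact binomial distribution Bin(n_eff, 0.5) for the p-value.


Step 1: Discard zero differences. Original n = 10; n_eff = number of nonzero differences = 10.
Nonzero differences (with sign): +2, -4, -3, +9, -3, -9, +7, +2, -3, +6
Step 2: Count signs: positive = 5, negative = 5.
Step 3: Under H0: P(positive) = 0.5, so the number of positives S ~ Bin(10, 0.5).
Step 4: Two-sided exact p-value = sum of Bin(10,0.5) probabilities at or below the observed probability = 1.000000.
Step 5: alpha = 0.1. fail to reject H0.

n_eff = 10, pos = 5, neg = 5, p = 1.000000, fail to reject H0.


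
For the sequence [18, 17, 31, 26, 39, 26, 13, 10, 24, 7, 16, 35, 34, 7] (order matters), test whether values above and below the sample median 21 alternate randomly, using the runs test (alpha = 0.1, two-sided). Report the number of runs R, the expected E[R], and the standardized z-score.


Step 1: Compute median = 21; label A = above, B = below.
Labels in order: BBAAAABBABBAAB  (n_A = 7, n_B = 7)
Step 2: Count runs R = 7.
Step 3: Under H0 (random ordering), E[R] = 2*n_A*n_B/(n_A+n_B) + 1 = 2*7*7/14 + 1 = 8.0000.
        Var[R] = 2*n_A*n_B*(2*n_A*n_B - n_A - n_B) / ((n_A+n_B)^2 * (n_A+n_B-1)) = 8232/2548 = 3.2308.
        SD[R] = 1.7974.
Step 4: Continuity-corrected z = (R + 0.5 - E[R]) / SD[R] = (7 + 0.5 - 8.0000) / 1.7974 = -0.2782.
Step 5: Two-sided p-value via normal approximation = 2*(1 - Phi(|z|)) = 0.780879.
Step 6: alpha = 0.1. fail to reject H0.

R = 7, z = -0.2782, p = 0.780879, fail to reject H0.


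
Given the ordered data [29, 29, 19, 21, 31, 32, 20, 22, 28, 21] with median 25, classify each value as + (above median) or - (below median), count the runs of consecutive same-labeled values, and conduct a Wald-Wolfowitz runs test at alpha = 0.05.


Step 1: Compute median = 25; label A = above, B = below.
Labels in order: AABBAABBAB  (n_A = 5, n_B = 5)
Step 2: Count runs R = 6.
Step 3: Under H0 (random ordering), E[R] = 2*n_A*n_B/(n_A+n_B) + 1 = 2*5*5/10 + 1 = 6.0000.
        Var[R] = 2*n_A*n_B*(2*n_A*n_B - n_A - n_B) / ((n_A+n_B)^2 * (n_A+n_B-1)) = 2000/900 = 2.2222.
        SD[R] = 1.4907.
Step 4: R = E[R], so z = 0 with no continuity correction.
Step 5: Two-sided p-value via normal approximation = 2*(1 - Phi(|z|)) = 1.000000.
Step 6: alpha = 0.05. fail to reject H0.

R = 6, z = 0.0000, p = 1.000000, fail to reject H0.


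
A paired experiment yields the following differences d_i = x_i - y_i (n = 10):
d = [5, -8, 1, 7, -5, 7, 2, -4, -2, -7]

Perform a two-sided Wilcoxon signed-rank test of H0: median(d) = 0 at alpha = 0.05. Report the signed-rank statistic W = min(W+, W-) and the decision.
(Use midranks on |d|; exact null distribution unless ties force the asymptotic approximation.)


Step 1: Drop any zero differences (none here) and take |d_i|.
|d| = [5, 8, 1, 7, 5, 7, 2, 4, 2, 7]
Step 2: Midrank |d_i| (ties get averaged ranks).
ranks: |5|->5.5, |8|->10, |1|->1, |7|->8, |5|->5.5, |7|->8, |2|->2.5, |4|->4, |2|->2.5, |7|->8
Step 3: Attach original signs; sum ranks with positive sign and with negative sign.
W+ = 5.5 + 1 + 8 + 8 + 2.5 = 25
W- = 10 + 5.5 + 4 + 2.5 + 8 = 30
(Check: W+ + W- = 55 should equal n(n+1)/2 = 55.)
Step 4: Test statistic W = min(W+, W-) = 25.
Step 5: Ties in |d|, so use the tie-corrected normal approximation.
        E[W] = n(n+1)/4 = 10*11/4 = 27.5.
        Tie groups: |d|=2 (t=2), |d|=5 (t=2), |d|=7 (t=3); sum(t^3 - t) = 36.
        Var[W] = n(n+1)(2n+1)/24 - sum(t^3-t)/48 = 2310/24 - 36/48 = 95.5.
        z = (W - E[W]) / sqrt(Var[W]) = (25 - 27.5) / 9.7724 = -0.2558.
        Two-sided p = 2*Phi(z) = 0.798088.
Step 6: alpha = 0.05. fail to reject H0.

W+ = 25, W- = 30, W = min = 25, p = 0.798088, fail to reject H0.


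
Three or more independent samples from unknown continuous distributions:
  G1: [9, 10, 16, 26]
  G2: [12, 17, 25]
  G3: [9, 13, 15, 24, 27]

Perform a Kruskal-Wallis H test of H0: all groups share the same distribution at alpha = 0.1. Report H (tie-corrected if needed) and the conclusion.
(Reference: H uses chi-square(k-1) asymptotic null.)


Step 1: Combine all N = 12 observations and assign midranks.
sorted (value, group, rank): (9,G1,1.5), (9,G3,1.5), (10,G1,3), (12,G2,4), (13,G3,5), (15,G3,6), (16,G1,7), (17,G2,8), (24,G3,9), (25,G2,10), (26,G1,11), (27,G3,12)
Step 2: Sum ranks within each group.
R_1 = 22.5 (n_1 = 4)
R_2 = 22 (n_2 = 3)
R_3 = 33.5 (n_3 = 5)
Step 3: H = 12/(N(N+1)) * sum(R_i^2/n_i) - 3(N+1)
     = 12/(12*13) * (22.5^2/4 + 22^2/3 + 33.5^2/5) - 3*13
     = 0.076923 * 512.346 - 39
     = 0.411218.
Step 4: Ties present; correction factor C = 1 - 6/(12^3 - 12) = 0.996503. Corrected H = 0.411218 / 0.996503 = 0.412661.
Step 5: Under H0, H ~ chi^2(2); p-value = 0.813564.
Step 6: alpha = 0.1. fail to reject H0.

H = 0.4127, df = 2, p = 0.813564, fail to reject H0.


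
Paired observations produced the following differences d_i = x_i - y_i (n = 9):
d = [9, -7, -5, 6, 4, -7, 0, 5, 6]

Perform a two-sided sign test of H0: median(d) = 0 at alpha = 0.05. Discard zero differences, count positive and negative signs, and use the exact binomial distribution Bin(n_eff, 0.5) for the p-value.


Step 1: Discard zero differences. Original n = 9; n_eff = number of nonzero differences = 8.
Nonzero differences (with sign): +9, -7, -5, +6, +4, -7, +5, +6
Step 2: Count signs: positive = 5, negative = 3.
Step 3: Under H0: P(positive) = 0.5, so the number of positives S ~ Bin(8, 0.5).
Step 4: Two-sided exact p-value = sum of Bin(8,0.5) probabilities at or below the observed probability = 0.726562.
Step 5: alpha = 0.05. fail to reject H0.

n_eff = 8, pos = 5, neg = 3, p = 0.726562, fail to reject H0.


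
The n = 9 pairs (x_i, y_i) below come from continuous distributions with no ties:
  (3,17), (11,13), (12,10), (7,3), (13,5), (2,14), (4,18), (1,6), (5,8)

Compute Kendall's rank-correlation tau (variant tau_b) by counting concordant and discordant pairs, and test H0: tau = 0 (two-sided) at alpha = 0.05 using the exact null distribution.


Step 1: Enumerate the 36 unordered pairs (i,j) with i<j and classify each by sign(x_j-x_i) * sign(y_j-y_i).
  (1,2):dx=+8,dy=-4->D; (1,3):dx=+9,dy=-7->D; (1,4):dx=+4,dy=-14->D; (1,5):dx=+10,dy=-12->D
  (1,6):dx=-1,dy=-3->C; (1,7):dx=+1,dy=+1->C; (1,8):dx=-2,dy=-11->C; (1,9):dx=+2,dy=-9->D
  (2,3):dx=+1,dy=-3->D; (2,4):dx=-4,dy=-10->C; (2,5):dx=+2,dy=-8->D; (2,6):dx=-9,dy=+1->D
  (2,7):dx=-7,dy=+5->D; (2,8):dx=-10,dy=-7->C; (2,9):dx=-6,dy=-5->C; (3,4):dx=-5,dy=-7->C
  (3,5):dx=+1,dy=-5->D; (3,6):dx=-10,dy=+4->D; (3,7):dx=-8,dy=+8->D; (3,8):dx=-11,dy=-4->C
  (3,9):dx=-7,dy=-2->C; (4,5):dx=+6,dy=+2->C; (4,6):dx=-5,dy=+11->D; (4,7):dx=-3,dy=+15->D
  (4,8):dx=-6,dy=+3->D; (4,9):dx=-2,dy=+5->D; (5,6):dx=-11,dy=+9->D; (5,7):dx=-9,dy=+13->D
  (5,8):dx=-12,dy=+1->D; (5,9):dx=-8,dy=+3->D; (6,7):dx=+2,dy=+4->C; (6,8):dx=-1,dy=-8->C
  (6,9):dx=+3,dy=-6->D; (7,8):dx=-3,dy=-12->C; (7,9):dx=+1,dy=-10->D; (8,9):dx=+4,dy=+2->C
Step 2: C = 14, D = 22, total pairs = 36.
Step 3: tau = (C - D)/(n(n-1)/2) = (14 - 22)/36 = -0.222222.
Step 4: Exact two-sided p-value (enumerate n! = 362880 permutations of y under H0): p = 0.476709.
Step 5: alpha = 0.05. fail to reject H0.

tau_b = -0.2222 (C=14, D=22), p = 0.476709, fail to reject H0.


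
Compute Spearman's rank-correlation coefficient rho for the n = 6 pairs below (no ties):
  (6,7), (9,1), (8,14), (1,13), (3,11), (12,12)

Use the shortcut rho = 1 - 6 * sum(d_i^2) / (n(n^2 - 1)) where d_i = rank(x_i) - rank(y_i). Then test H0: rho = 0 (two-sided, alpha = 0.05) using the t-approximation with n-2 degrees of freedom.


Step 1: Rank x and y separately (midranks; no ties here).
rank(x): 6->3, 9->5, 8->4, 1->1, 3->2, 12->6
rank(y): 7->2, 1->1, 14->6, 13->5, 11->3, 12->4
Step 2: d_i = R_x(i) - R_y(i); compute d_i^2.
  (3-2)^2=1, (5-1)^2=16, (4-6)^2=4, (1-5)^2=16, (2-3)^2=1, (6-4)^2=4
sum(d^2) = 42.
Step 3: rho = 1 - 6*42 / (6*(6^2 - 1)) = 1 - 252/210 = -0.200000.
Step 4: Under H0, t = rho * sqrt((n-2)/(1-rho^2)) = -0.4082 ~ t(4).
Step 5: Two-sided p-value from the t-distribution with 4 df = 0.704000.
Step 6: alpha = 0.05. fail to reject H0.

rho = -0.2000, p = 0.704000, fail to reject H0 at alpha = 0.05.


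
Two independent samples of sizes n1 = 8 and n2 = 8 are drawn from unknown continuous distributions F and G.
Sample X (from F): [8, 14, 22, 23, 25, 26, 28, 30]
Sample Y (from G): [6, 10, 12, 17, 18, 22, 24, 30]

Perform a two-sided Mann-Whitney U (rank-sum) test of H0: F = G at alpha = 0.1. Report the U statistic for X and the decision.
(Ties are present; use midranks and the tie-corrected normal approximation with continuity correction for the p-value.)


Step 1: Combine and sort all 16 observations; assign midranks.
sorted (value, group): (6,Y), (8,X), (10,Y), (12,Y), (14,X), (17,Y), (18,Y), (22,X), (22,Y), (23,X), (24,Y), (25,X), (26,X), (28,X), (30,X), (30,Y)
ranks: 6->1, 8->2, 10->3, 12->4, 14->5, 17->6, 18->7, 22->8.5, 22->8.5, 23->10, 24->11, 25->12, 26->13, 28->14, 30->15.5, 30->15.5
Step 2: Rank sum for X: R1 = 2 + 5 + 8.5 + 10 + 12 + 13 + 14 + 15.5 = 80.
Step 3: U_X = R1 - n1(n1+1)/2 = 80 - 8*9/2 = 80 - 36 = 44.
       U_Y = n1*n2 - U_X = 64 - 44 = 20.
Step 4: Ties are present, so use the tie-corrected normal approximation (with continuity correction) for the p-value.
Step 5: p-value = 0.226463; compare to alpha = 0.1. fail to reject H0.

U_X = 44, p = 0.226463, fail to reject H0 at alpha = 0.1.


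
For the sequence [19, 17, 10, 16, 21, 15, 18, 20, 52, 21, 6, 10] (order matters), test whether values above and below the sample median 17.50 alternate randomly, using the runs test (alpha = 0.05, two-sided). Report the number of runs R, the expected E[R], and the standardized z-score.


Step 1: Compute median = 17.50; label A = above, B = below.
Labels in order: ABBBABAAAABB  (n_A = 6, n_B = 6)
Step 2: Count runs R = 6.
Step 3: Under H0 (random ordering), E[R] = 2*n_A*n_B/(n_A+n_B) + 1 = 2*6*6/12 + 1 = 7.0000.
        Var[R] = 2*n_A*n_B*(2*n_A*n_B - n_A - n_B) / ((n_A+n_B)^2 * (n_A+n_B-1)) = 4320/1584 = 2.7273.
        SD[R] = 1.6514.
Step 4: Continuity-corrected z = (R + 0.5 - E[R]) / SD[R] = (6 + 0.5 - 7.0000) / 1.6514 = -0.3028.
Step 5: Two-sided p-value via normal approximation = 2*(1 - Phi(|z|)) = 0.762069.
Step 6: alpha = 0.05. fail to reject H0.

R = 6, z = -0.3028, p = 0.762069, fail to reject H0.


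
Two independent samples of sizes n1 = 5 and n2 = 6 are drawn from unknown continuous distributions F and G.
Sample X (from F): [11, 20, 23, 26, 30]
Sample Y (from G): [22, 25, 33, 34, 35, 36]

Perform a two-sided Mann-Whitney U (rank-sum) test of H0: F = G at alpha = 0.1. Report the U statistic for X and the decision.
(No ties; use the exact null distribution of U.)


Step 1: Combine and sort all 11 observations; assign midranks.
sorted (value, group): (11,X), (20,X), (22,Y), (23,X), (25,Y), (26,X), (30,X), (33,Y), (34,Y), (35,Y), (36,Y)
ranks: 11->1, 20->2, 22->3, 23->4, 25->5, 26->6, 30->7, 33->8, 34->9, 35->10, 36->11
Step 2: Rank sum for X: R1 = 1 + 2 + 4 + 6 + 7 = 20.
Step 3: U_X = R1 - n1(n1+1)/2 = 20 - 5*6/2 = 20 - 15 = 5.
       U_Y = n1*n2 - U_X = 30 - 5 = 25.
Step 4: No ties, so the exact null distribution of U (based on enumerating the C(11,5) = 462 equally likely rank assignments) gives the two-sided p-value.
Step 5: p-value = 0.082251; compare to alpha = 0.1. reject H0.

U_X = 5, p = 0.082251, reject H0 at alpha = 0.1.


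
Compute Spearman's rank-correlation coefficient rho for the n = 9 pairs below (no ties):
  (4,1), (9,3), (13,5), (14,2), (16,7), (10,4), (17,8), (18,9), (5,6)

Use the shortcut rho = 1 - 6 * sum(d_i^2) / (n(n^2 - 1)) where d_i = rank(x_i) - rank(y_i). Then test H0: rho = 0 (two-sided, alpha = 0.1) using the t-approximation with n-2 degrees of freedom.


Step 1: Rank x and y separately (midranks; no ties here).
rank(x): 4->1, 9->3, 13->5, 14->6, 16->7, 10->4, 17->8, 18->9, 5->2
rank(y): 1->1, 3->3, 5->5, 2->2, 7->7, 4->4, 8->8, 9->9, 6->6
Step 2: d_i = R_x(i) - R_y(i); compute d_i^2.
  (1-1)^2=0, (3-3)^2=0, (5-5)^2=0, (6-2)^2=16, (7-7)^2=0, (4-4)^2=0, (8-8)^2=0, (9-9)^2=0, (2-6)^2=16
sum(d^2) = 32.
Step 3: rho = 1 - 6*32 / (9*(9^2 - 1)) = 1 - 192/720 = 0.733333.
Step 4: Under H0, t = rho * sqrt((n-2)/(1-rho^2)) = 2.8538 ~ t(7).
Step 5: Two-sided p-value from the t-distribution with 7 df = 0.024554.
Step 6: alpha = 0.1. reject H0.

rho = 0.7333, p = 0.024554, reject H0 at alpha = 0.1.


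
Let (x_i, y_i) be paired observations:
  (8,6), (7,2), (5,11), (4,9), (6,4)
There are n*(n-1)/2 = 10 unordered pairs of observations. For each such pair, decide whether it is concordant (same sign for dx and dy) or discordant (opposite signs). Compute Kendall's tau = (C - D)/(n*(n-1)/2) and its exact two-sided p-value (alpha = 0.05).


Step 1: Enumerate the 10 unordered pairs (i,j) with i<j and classify each by sign(x_j-x_i) * sign(y_j-y_i).
  (1,2):dx=-1,dy=-4->C; (1,3):dx=-3,dy=+5->D; (1,4):dx=-4,dy=+3->D; (1,5):dx=-2,dy=-2->C
  (2,3):dx=-2,dy=+9->D; (2,4):dx=-3,dy=+7->D; (2,5):dx=-1,dy=+2->D; (3,4):dx=-1,dy=-2->C
  (3,5):dx=+1,dy=-7->D; (4,5):dx=+2,dy=-5->D
Step 2: C = 3, D = 7, total pairs = 10.
Step 3: tau = (C - D)/(n(n-1)/2) = (3 - 7)/10 = -0.400000.
Step 4: Exact two-sided p-value (enumerate n! = 120 permutations of y under H0): p = 0.483333.
Step 5: alpha = 0.05. fail to reject H0.

tau_b = -0.4000 (C=3, D=7), p = 0.483333, fail to reject H0.


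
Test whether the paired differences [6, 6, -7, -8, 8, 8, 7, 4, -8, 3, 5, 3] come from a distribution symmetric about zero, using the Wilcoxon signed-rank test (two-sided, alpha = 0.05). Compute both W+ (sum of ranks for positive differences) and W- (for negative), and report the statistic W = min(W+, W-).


Step 1: Drop any zero differences (none here) and take |d_i|.
|d| = [6, 6, 7, 8, 8, 8, 7, 4, 8, 3, 5, 3]
Step 2: Midrank |d_i| (ties get averaged ranks).
ranks: |6|->5.5, |6|->5.5, |7|->7.5, |8|->10.5, |8|->10.5, |8|->10.5, |7|->7.5, |4|->3, |8|->10.5, |3|->1.5, |5|->4, |3|->1.5
Step 3: Attach original signs; sum ranks with positive sign and with negative sign.
W+ = 5.5 + 5.5 + 10.5 + 10.5 + 7.5 + 3 + 1.5 + 4 + 1.5 = 49.5
W- = 7.5 + 10.5 + 10.5 = 28.5
(Check: W+ + W- = 78 should equal n(n+1)/2 = 78.)
Step 4: Test statistic W = min(W+, W-) = 28.5.
Step 5: Ties in |d|, so use the tie-corrected normal approximation.
        E[W] = n(n+1)/4 = 12*13/4 = 39.
        Tie groups: |d|=3 (t=2), |d|=6 (t=2), |d|=7 (t=2), |d|=8 (t=4); sum(t^3 - t) = 78.
        Var[W] = n(n+1)(2n+1)/24 - sum(t^3-t)/48 = 3900/24 - 78/48 = 160.875.
        z = (W - E[W]) / sqrt(Var[W]) = (28.5 - 39) / 12.6837 = -0.8278.
        Two-sided p = 2*Phi(z) = 0.407763.
Step 6: alpha = 0.05. fail to reject H0.

W+ = 49.5, W- = 28.5, W = min = 28.5, p = 0.407763, fail to reject H0.


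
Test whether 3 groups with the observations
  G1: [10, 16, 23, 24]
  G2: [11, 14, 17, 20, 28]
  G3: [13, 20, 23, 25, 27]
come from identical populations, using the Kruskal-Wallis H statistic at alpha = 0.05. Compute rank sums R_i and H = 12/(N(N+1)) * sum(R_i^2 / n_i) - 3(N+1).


Step 1: Combine all N = 14 observations and assign midranks.
sorted (value, group, rank): (10,G1,1), (11,G2,2), (13,G3,3), (14,G2,4), (16,G1,5), (17,G2,6), (20,G2,7.5), (20,G3,7.5), (23,G1,9.5), (23,G3,9.5), (24,G1,11), (25,G3,12), (27,G3,13), (28,G2,14)
Step 2: Sum ranks within each group.
R_1 = 26.5 (n_1 = 4)
R_2 = 33.5 (n_2 = 5)
R_3 = 45 (n_3 = 5)
Step 3: H = 12/(N(N+1)) * sum(R_i^2/n_i) - 3(N+1)
     = 12/(14*15) * (26.5^2/4 + 33.5^2/5 + 45^2/5) - 3*15
     = 0.057143 * 805.013 - 45
     = 1.000714.
Step 4: Ties present; correction factor C = 1 - 12/(14^3 - 14) = 0.995604. Corrected H = 1.000714 / 0.995604 = 1.005132.
Step 5: Under H0, H ~ chi^2(2); p-value = 0.604976.
Step 6: alpha = 0.05. fail to reject H0.

H = 1.0051, df = 2, p = 0.604976, fail to reject H0.


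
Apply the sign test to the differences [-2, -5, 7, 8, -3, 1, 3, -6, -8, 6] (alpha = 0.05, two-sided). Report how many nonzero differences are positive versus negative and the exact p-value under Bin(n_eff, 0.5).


Step 1: Discard zero differences. Original n = 10; n_eff = number of nonzero differences = 10.
Nonzero differences (with sign): -2, -5, +7, +8, -3, +1, +3, -6, -8, +6
Step 2: Count signs: positive = 5, negative = 5.
Step 3: Under H0: P(positive) = 0.5, so the number of positives S ~ Bin(10, 0.5).
Step 4: Two-sided exact p-value = sum of Bin(10,0.5) probabilities at or below the observed probability = 1.000000.
Step 5: alpha = 0.05. fail to reject H0.

n_eff = 10, pos = 5, neg = 5, p = 1.000000, fail to reject H0.


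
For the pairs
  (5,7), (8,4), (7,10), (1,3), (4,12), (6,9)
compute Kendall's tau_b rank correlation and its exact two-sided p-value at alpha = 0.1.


Step 1: Enumerate the 15 unordered pairs (i,j) with i<j and classify each by sign(x_j-x_i) * sign(y_j-y_i).
  (1,2):dx=+3,dy=-3->D; (1,3):dx=+2,dy=+3->C; (1,4):dx=-4,dy=-4->C; (1,5):dx=-1,dy=+5->D
  (1,6):dx=+1,dy=+2->C; (2,3):dx=-1,dy=+6->D; (2,4):dx=-7,dy=-1->C; (2,5):dx=-4,dy=+8->D
  (2,6):dx=-2,dy=+5->D; (3,4):dx=-6,dy=-7->C; (3,5):dx=-3,dy=+2->D; (3,6):dx=-1,dy=-1->C
  (4,5):dx=+3,dy=+9->C; (4,6):dx=+5,dy=+6->C; (5,6):dx=+2,dy=-3->D
Step 2: C = 8, D = 7, total pairs = 15.
Step 3: tau = (C - D)/(n(n-1)/2) = (8 - 7)/15 = 0.066667.
Step 4: Exact two-sided p-value (enumerate n! = 720 permutations of y under H0): p = 1.000000.
Step 5: alpha = 0.1. fail to reject H0.

tau_b = 0.0667 (C=8, D=7), p = 1.000000, fail to reject H0.


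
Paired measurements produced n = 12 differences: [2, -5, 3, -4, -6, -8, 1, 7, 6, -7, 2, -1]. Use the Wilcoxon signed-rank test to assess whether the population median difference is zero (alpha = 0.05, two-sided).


Step 1: Drop any zero differences (none here) and take |d_i|.
|d| = [2, 5, 3, 4, 6, 8, 1, 7, 6, 7, 2, 1]
Step 2: Midrank |d_i| (ties get averaged ranks).
ranks: |2|->3.5, |5|->7, |3|->5, |4|->6, |6|->8.5, |8|->12, |1|->1.5, |7|->10.5, |6|->8.5, |7|->10.5, |2|->3.5, |1|->1.5
Step 3: Attach original signs; sum ranks with positive sign and with negative sign.
W+ = 3.5 + 5 + 1.5 + 10.5 + 8.5 + 3.5 = 32.5
W- = 7 + 6 + 8.5 + 12 + 10.5 + 1.5 = 45.5
(Check: W+ + W- = 78 should equal n(n+1)/2 = 78.)
Step 4: Test statistic W = min(W+, W-) = 32.5.
Step 5: Ties in |d|, so use the tie-corrected normal approximation.
        E[W] = n(n+1)/4 = 12*13/4 = 39.
        Tie groups: |d|=1 (t=2), |d|=2 (t=2), |d|=6 (t=2), |d|=7 (t=2); sum(t^3 - t) = 24.
        Var[W] = n(n+1)(2n+1)/24 - sum(t^3-t)/48 = 3900/24 - 24/48 = 162.
        z = (W - E[W]) / sqrt(Var[W]) = (32.5 - 39) / 12.7279 = -0.5107.
        Two-sided p = 2*Phi(z) = 0.609569.
Step 6: alpha = 0.05. fail to reject H0.

W+ = 32.5, W- = 45.5, W = min = 32.5, p = 0.609569, fail to reject H0.


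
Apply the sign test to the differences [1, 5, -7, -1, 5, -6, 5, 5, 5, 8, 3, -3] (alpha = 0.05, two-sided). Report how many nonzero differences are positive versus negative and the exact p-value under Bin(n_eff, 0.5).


Step 1: Discard zero differences. Original n = 12; n_eff = number of nonzero differences = 12.
Nonzero differences (with sign): +1, +5, -7, -1, +5, -6, +5, +5, +5, +8, +3, -3
Step 2: Count signs: positive = 8, negative = 4.
Step 3: Under H0: P(positive) = 0.5, so the number of positives S ~ Bin(12, 0.5).
Step 4: Two-sided exact p-value = sum of Bin(12,0.5) probabilities at or below the observed probability = 0.387695.
Step 5: alpha = 0.05. fail to reject H0.

n_eff = 12, pos = 8, neg = 4, p = 0.387695, fail to reject H0.


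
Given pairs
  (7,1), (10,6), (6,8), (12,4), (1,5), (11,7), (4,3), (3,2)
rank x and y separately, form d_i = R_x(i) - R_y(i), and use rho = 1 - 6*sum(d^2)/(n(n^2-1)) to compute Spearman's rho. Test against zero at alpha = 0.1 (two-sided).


Step 1: Rank x and y separately (midranks; no ties here).
rank(x): 7->5, 10->6, 6->4, 12->8, 1->1, 11->7, 4->3, 3->2
rank(y): 1->1, 6->6, 8->8, 4->4, 5->5, 7->7, 3->3, 2->2
Step 2: d_i = R_x(i) - R_y(i); compute d_i^2.
  (5-1)^2=16, (6-6)^2=0, (4-8)^2=16, (8-4)^2=16, (1-5)^2=16, (7-7)^2=0, (3-3)^2=0, (2-2)^2=0
sum(d^2) = 64.
Step 3: rho = 1 - 6*64 / (8*(8^2 - 1)) = 1 - 384/504 = 0.238095.
Step 4: Under H0, t = rho * sqrt((n-2)/(1-rho^2)) = 0.6005 ~ t(6).
Step 5: Two-sided p-value from the t-distribution with 6 df = 0.570156.
Step 6: alpha = 0.1. fail to reject H0.

rho = 0.2381, p = 0.570156, fail to reject H0 at alpha = 0.1.


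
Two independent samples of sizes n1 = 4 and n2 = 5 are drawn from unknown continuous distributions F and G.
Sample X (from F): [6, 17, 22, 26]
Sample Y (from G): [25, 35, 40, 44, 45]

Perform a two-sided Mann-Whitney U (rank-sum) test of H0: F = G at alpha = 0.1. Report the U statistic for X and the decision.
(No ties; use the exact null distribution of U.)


Step 1: Combine and sort all 9 observations; assign midranks.
sorted (value, group): (6,X), (17,X), (22,X), (25,Y), (26,X), (35,Y), (40,Y), (44,Y), (45,Y)
ranks: 6->1, 17->2, 22->3, 25->4, 26->5, 35->6, 40->7, 44->8, 45->9
Step 2: Rank sum for X: R1 = 1 + 2 + 3 + 5 = 11.
Step 3: U_X = R1 - n1(n1+1)/2 = 11 - 4*5/2 = 11 - 10 = 1.
       U_Y = n1*n2 - U_X = 20 - 1 = 19.
Step 4: No ties, so the exact null distribution of U (based on enumerating the C(9,4) = 126 equally likely rank assignments) gives the two-sided p-value.
Step 5: p-value = 0.031746; compare to alpha = 0.1. reject H0.

U_X = 1, p = 0.031746, reject H0 at alpha = 0.1.


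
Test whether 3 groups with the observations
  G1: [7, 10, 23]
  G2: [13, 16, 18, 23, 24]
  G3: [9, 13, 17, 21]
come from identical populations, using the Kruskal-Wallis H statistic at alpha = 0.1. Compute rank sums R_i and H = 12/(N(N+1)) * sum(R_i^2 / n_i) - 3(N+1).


Step 1: Combine all N = 12 observations and assign midranks.
sorted (value, group, rank): (7,G1,1), (9,G3,2), (10,G1,3), (13,G2,4.5), (13,G3,4.5), (16,G2,6), (17,G3,7), (18,G2,8), (21,G3,9), (23,G1,10.5), (23,G2,10.5), (24,G2,12)
Step 2: Sum ranks within each group.
R_1 = 14.5 (n_1 = 3)
R_2 = 41 (n_2 = 5)
R_3 = 22.5 (n_3 = 4)
Step 3: H = 12/(N(N+1)) * sum(R_i^2/n_i) - 3(N+1)
     = 12/(12*13) * (14.5^2/3 + 41^2/5 + 22.5^2/4) - 3*13
     = 0.076923 * 532.846 - 39
     = 1.988141.
Step 4: Ties present; correction factor C = 1 - 12/(12^3 - 12) = 0.993007. Corrected H = 1.988141 / 0.993007 = 2.002142.
Step 5: Under H0, H ~ chi^2(2); p-value = 0.367486.
Step 6: alpha = 0.1. fail to reject H0.

H = 2.0021, df = 2, p = 0.367486, fail to reject H0.


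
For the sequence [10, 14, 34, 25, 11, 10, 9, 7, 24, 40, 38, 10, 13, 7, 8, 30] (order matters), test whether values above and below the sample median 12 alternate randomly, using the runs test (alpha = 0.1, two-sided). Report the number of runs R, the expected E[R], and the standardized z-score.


Step 1: Compute median = 12; label A = above, B = below.
Labels in order: BAAABBBBAAABABBA  (n_A = 8, n_B = 8)
Step 2: Count runs R = 8.
Step 3: Under H0 (random ordering), E[R] = 2*n_A*n_B/(n_A+n_B) + 1 = 2*8*8/16 + 1 = 9.0000.
        Var[R] = 2*n_A*n_B*(2*n_A*n_B - n_A - n_B) / ((n_A+n_B)^2 * (n_A+n_B-1)) = 14336/3840 = 3.7333.
        SD[R] = 1.9322.
Step 4: Continuity-corrected z = (R + 0.5 - E[R]) / SD[R] = (8 + 0.5 - 9.0000) / 1.9322 = -0.2588.
Step 5: Two-sided p-value via normal approximation = 2*(1 - Phi(|z|)) = 0.795809.
Step 6: alpha = 0.1. fail to reject H0.

R = 8, z = -0.2588, p = 0.795809, fail to reject H0.


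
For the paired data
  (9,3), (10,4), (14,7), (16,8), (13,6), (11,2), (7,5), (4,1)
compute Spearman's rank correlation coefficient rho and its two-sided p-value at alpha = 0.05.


Step 1: Rank x and y separately (midranks; no ties here).
rank(x): 9->3, 10->4, 14->7, 16->8, 13->6, 11->5, 7->2, 4->1
rank(y): 3->3, 4->4, 7->7, 8->8, 6->6, 2->2, 5->5, 1->1
Step 2: d_i = R_x(i) - R_y(i); compute d_i^2.
  (3-3)^2=0, (4-4)^2=0, (7-7)^2=0, (8-8)^2=0, (6-6)^2=0, (5-2)^2=9, (2-5)^2=9, (1-1)^2=0
sum(d^2) = 18.
Step 3: rho = 1 - 6*18 / (8*(8^2 - 1)) = 1 - 108/504 = 0.785714.
Step 4: Under H0, t = rho * sqrt((n-2)/(1-rho^2)) = 3.1113 ~ t(6).
Step 5: Two-sided p-value from the t-distribution with 6 df = 0.020815.
Step 6: alpha = 0.05. reject H0.

rho = 0.7857, p = 0.020815, reject H0 at alpha = 0.05.


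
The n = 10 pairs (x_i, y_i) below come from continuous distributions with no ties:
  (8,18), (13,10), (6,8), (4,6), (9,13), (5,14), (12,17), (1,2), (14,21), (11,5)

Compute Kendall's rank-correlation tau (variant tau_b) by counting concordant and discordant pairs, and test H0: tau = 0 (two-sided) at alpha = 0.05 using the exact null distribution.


Step 1: Enumerate the 45 unordered pairs (i,j) with i<j and classify each by sign(x_j-x_i) * sign(y_j-y_i).
  (1,2):dx=+5,dy=-8->D; (1,3):dx=-2,dy=-10->C; (1,4):dx=-4,dy=-12->C; (1,5):dx=+1,dy=-5->D
  (1,6):dx=-3,dy=-4->C; (1,7):dx=+4,dy=-1->D; (1,8):dx=-7,dy=-16->C; (1,9):dx=+6,dy=+3->C
  (1,10):dx=+3,dy=-13->D; (2,3):dx=-7,dy=-2->C; (2,4):dx=-9,dy=-4->C; (2,5):dx=-4,dy=+3->D
  (2,6):dx=-8,dy=+4->D; (2,7):dx=-1,dy=+7->D; (2,8):dx=-12,dy=-8->C; (2,9):dx=+1,dy=+11->C
  (2,10):dx=-2,dy=-5->C; (3,4):dx=-2,dy=-2->C; (3,5):dx=+3,dy=+5->C; (3,6):dx=-1,dy=+6->D
  (3,7):dx=+6,dy=+9->C; (3,8):dx=-5,dy=-6->C; (3,9):dx=+8,dy=+13->C; (3,10):dx=+5,dy=-3->D
  (4,5):dx=+5,dy=+7->C; (4,6):dx=+1,dy=+8->C; (4,7):dx=+8,dy=+11->C; (4,8):dx=-3,dy=-4->C
  (4,9):dx=+10,dy=+15->C; (4,10):dx=+7,dy=-1->D; (5,6):dx=-4,dy=+1->D; (5,7):dx=+3,dy=+4->C
  (5,8):dx=-8,dy=-11->C; (5,9):dx=+5,dy=+8->C; (5,10):dx=+2,dy=-8->D; (6,7):dx=+7,dy=+3->C
  (6,8):dx=-4,dy=-12->C; (6,9):dx=+9,dy=+7->C; (6,10):dx=+6,dy=-9->D; (7,8):dx=-11,dy=-15->C
  (7,9):dx=+2,dy=+4->C; (7,10):dx=-1,dy=-12->C; (8,9):dx=+13,dy=+19->C; (8,10):dx=+10,dy=+3->C
  (9,10):dx=-3,dy=-16->C
Step 2: C = 32, D = 13, total pairs = 45.
Step 3: tau = (C - D)/(n(n-1)/2) = (32 - 13)/45 = 0.422222.
Step 4: Exact two-sided p-value (enumerate n! = 3628800 permutations of y under H0): p = 0.108313.
Step 5: alpha = 0.05. fail to reject H0.

tau_b = 0.4222 (C=32, D=13), p = 0.108313, fail to reject H0.


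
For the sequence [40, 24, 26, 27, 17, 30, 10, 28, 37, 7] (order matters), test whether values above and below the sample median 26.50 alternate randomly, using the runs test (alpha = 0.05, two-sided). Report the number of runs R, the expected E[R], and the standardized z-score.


Step 1: Compute median = 26.50; label A = above, B = below.
Labels in order: ABBABABAAB  (n_A = 5, n_B = 5)
Step 2: Count runs R = 8.
Step 3: Under H0 (random ordering), E[R] = 2*n_A*n_B/(n_A+n_B) + 1 = 2*5*5/10 + 1 = 6.0000.
        Var[R] = 2*n_A*n_B*(2*n_A*n_B - n_A - n_B) / ((n_A+n_B)^2 * (n_A+n_B-1)) = 2000/900 = 2.2222.
        SD[R] = 1.4907.
Step 4: Continuity-corrected z = (R - 0.5 - E[R]) / SD[R] = (8 - 0.5 - 6.0000) / 1.4907 = 1.0062.
Step 5: Two-sided p-value via normal approximation = 2*(1 - Phi(|z|)) = 0.314305.
Step 6: alpha = 0.05. fail to reject H0.

R = 8, z = 1.0062, p = 0.314305, fail to reject H0.


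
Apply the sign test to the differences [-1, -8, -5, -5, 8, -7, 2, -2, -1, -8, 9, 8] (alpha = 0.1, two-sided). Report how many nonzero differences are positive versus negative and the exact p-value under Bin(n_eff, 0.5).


Step 1: Discard zero differences. Original n = 12; n_eff = number of nonzero differences = 12.
Nonzero differences (with sign): -1, -8, -5, -5, +8, -7, +2, -2, -1, -8, +9, +8
Step 2: Count signs: positive = 4, negative = 8.
Step 3: Under H0: P(positive) = 0.5, so the number of positives S ~ Bin(12, 0.5).
Step 4: Two-sided exact p-value = sum of Bin(12,0.5) probabilities at or below the observed probability = 0.387695.
Step 5: alpha = 0.1. fail to reject H0.

n_eff = 12, pos = 4, neg = 8, p = 0.387695, fail to reject H0.


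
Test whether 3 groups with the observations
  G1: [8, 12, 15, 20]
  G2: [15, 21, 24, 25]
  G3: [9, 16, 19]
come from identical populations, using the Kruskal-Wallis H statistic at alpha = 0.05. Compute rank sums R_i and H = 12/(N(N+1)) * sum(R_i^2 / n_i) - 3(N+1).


Step 1: Combine all N = 11 observations and assign midranks.
sorted (value, group, rank): (8,G1,1), (9,G3,2), (12,G1,3), (15,G1,4.5), (15,G2,4.5), (16,G3,6), (19,G3,7), (20,G1,8), (21,G2,9), (24,G2,10), (25,G2,11)
Step 2: Sum ranks within each group.
R_1 = 16.5 (n_1 = 4)
R_2 = 34.5 (n_2 = 4)
R_3 = 15 (n_3 = 3)
Step 3: H = 12/(N(N+1)) * sum(R_i^2/n_i) - 3(N+1)
     = 12/(11*12) * (16.5^2/4 + 34.5^2/4 + 15^2/3) - 3*12
     = 0.090909 * 440.625 - 36
     = 4.056818.
Step 4: Ties present; correction factor C = 1 - 6/(11^3 - 11) = 0.995455. Corrected H = 4.056818 / 0.995455 = 4.075342.
Step 5: Under H0, H ~ chi^2(2); p-value = 0.130332.
Step 6: alpha = 0.05. fail to reject H0.

H = 4.0753, df = 2, p = 0.130332, fail to reject H0.


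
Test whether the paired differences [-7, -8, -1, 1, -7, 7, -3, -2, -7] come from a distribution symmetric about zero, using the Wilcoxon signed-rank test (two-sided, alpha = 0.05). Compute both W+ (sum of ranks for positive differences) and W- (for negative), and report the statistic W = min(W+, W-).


Step 1: Drop any zero differences (none here) and take |d_i|.
|d| = [7, 8, 1, 1, 7, 7, 3, 2, 7]
Step 2: Midrank |d_i| (ties get averaged ranks).
ranks: |7|->6.5, |8|->9, |1|->1.5, |1|->1.5, |7|->6.5, |7|->6.5, |3|->4, |2|->3, |7|->6.5
Step 3: Attach original signs; sum ranks with positive sign and with negative sign.
W+ = 1.5 + 6.5 = 8
W- = 6.5 + 9 + 1.5 + 6.5 + 4 + 3 + 6.5 = 37
(Check: W+ + W- = 45 should equal n(n+1)/2 = 45.)
Step 4: Test statistic W = min(W+, W-) = 8.
Step 5: Ties in |d|, so use the tie-corrected normal approximation.
        E[W] = n(n+1)/4 = 9*10/4 = 22.5.
        Tie groups: |d|=1 (t=2), |d|=7 (t=4); sum(t^3 - t) = 66.
        Var[W] = n(n+1)(2n+1)/24 - sum(t^3-t)/48 = 1710/24 - 66/48 = 69.875.
        z = (W - E[W]) / sqrt(Var[W]) = (8 - 22.5) / 8.3591 = -1.7346.
        Two-sided p = 2*Phi(z) = 0.082806.
Step 6: alpha = 0.05. fail to reject H0.

W+ = 8, W- = 37, W = min = 8, p = 0.082806, fail to reject H0.


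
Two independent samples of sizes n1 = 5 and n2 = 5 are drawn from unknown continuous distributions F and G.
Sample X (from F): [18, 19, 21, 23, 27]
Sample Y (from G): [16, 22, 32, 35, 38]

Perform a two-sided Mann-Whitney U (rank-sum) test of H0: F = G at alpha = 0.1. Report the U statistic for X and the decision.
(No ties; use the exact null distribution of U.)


Step 1: Combine and sort all 10 observations; assign midranks.
sorted (value, group): (16,Y), (18,X), (19,X), (21,X), (22,Y), (23,X), (27,X), (32,Y), (35,Y), (38,Y)
ranks: 16->1, 18->2, 19->3, 21->4, 22->5, 23->6, 27->7, 32->8, 35->9, 38->10
Step 2: Rank sum for X: R1 = 2 + 3 + 4 + 6 + 7 = 22.
Step 3: U_X = R1 - n1(n1+1)/2 = 22 - 5*6/2 = 22 - 15 = 7.
       U_Y = n1*n2 - U_X = 25 - 7 = 18.
Step 4: No ties, so the exact null distribution of U (based on enumerating the C(10,5) = 252 equally likely rank assignments) gives the two-sided p-value.
Step 5: p-value = 0.309524; compare to alpha = 0.1. fail to reject H0.

U_X = 7, p = 0.309524, fail to reject H0 at alpha = 0.1.


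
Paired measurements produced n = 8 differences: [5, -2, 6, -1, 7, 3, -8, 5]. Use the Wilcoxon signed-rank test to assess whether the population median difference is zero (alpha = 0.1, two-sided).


Step 1: Drop any zero differences (none here) and take |d_i|.
|d| = [5, 2, 6, 1, 7, 3, 8, 5]
Step 2: Midrank |d_i| (ties get averaged ranks).
ranks: |5|->4.5, |2|->2, |6|->6, |1|->1, |7|->7, |3|->3, |8|->8, |5|->4.5
Step 3: Attach original signs; sum ranks with positive sign and with negative sign.
W+ = 4.5 + 6 + 7 + 3 + 4.5 = 25
W- = 2 + 1 + 8 = 11
(Check: W+ + W- = 36 should equal n(n+1)/2 = 36.)
Step 4: Test statistic W = min(W+, W-) = 11.
Step 5: Ties in |d|, so use the tie-corrected normal approximation.
        E[W] = n(n+1)/4 = 8*9/4 = 18.
        Tie groups: |d|=5 (t=2); sum(t^3 - t) = 6.
        Var[W] = n(n+1)(2n+1)/24 - sum(t^3-t)/48 = 1224/24 - 6/48 = 50.875.
        z = (W - E[W]) / sqrt(Var[W]) = (11 - 18) / 7.1327 = -0.9814.
        Two-sided p = 2*Phi(z) = 0.326396.
Step 6: alpha = 0.1. fail to reject H0.

W+ = 25, W- = 11, W = min = 11, p = 0.326396, fail to reject H0.


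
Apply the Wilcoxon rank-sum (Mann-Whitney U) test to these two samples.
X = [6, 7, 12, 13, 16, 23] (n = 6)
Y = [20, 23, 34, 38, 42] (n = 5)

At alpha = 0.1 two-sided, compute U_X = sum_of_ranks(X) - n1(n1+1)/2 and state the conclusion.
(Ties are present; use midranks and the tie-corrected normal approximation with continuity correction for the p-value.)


Step 1: Combine and sort all 11 observations; assign midranks.
sorted (value, group): (6,X), (7,X), (12,X), (13,X), (16,X), (20,Y), (23,X), (23,Y), (34,Y), (38,Y), (42,Y)
ranks: 6->1, 7->2, 12->3, 13->4, 16->5, 20->6, 23->7.5, 23->7.5, 34->9, 38->10, 42->11
Step 2: Rank sum for X: R1 = 1 + 2 + 3 + 4 + 5 + 7.5 = 22.5.
Step 3: U_X = R1 - n1(n1+1)/2 = 22.5 - 6*7/2 = 22.5 - 21 = 1.5.
       U_Y = n1*n2 - U_X = 30 - 1.5 = 28.5.
Step 4: Ties are present, so use the tie-corrected normal approximation (with continuity correction) for the p-value.
Step 5: p-value = 0.017365; compare to alpha = 0.1. reject H0.

U_X = 1.5, p = 0.017365, reject H0 at alpha = 0.1.


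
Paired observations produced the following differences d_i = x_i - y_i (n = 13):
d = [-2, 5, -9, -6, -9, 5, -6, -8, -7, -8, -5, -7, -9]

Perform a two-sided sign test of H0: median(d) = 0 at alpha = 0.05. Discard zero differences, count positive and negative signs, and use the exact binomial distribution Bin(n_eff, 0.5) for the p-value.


Step 1: Discard zero differences. Original n = 13; n_eff = number of nonzero differences = 13.
Nonzero differences (with sign): -2, +5, -9, -6, -9, +5, -6, -8, -7, -8, -5, -7, -9
Step 2: Count signs: positive = 2, negative = 11.
Step 3: Under H0: P(positive) = 0.5, so the number of positives S ~ Bin(13, 0.5).
Step 4: Two-sided exact p-value = sum of Bin(13,0.5) probabilities at or below the observed probability = 0.022461.
Step 5: alpha = 0.05. reject H0.

n_eff = 13, pos = 2, neg = 11, p = 0.022461, reject H0.


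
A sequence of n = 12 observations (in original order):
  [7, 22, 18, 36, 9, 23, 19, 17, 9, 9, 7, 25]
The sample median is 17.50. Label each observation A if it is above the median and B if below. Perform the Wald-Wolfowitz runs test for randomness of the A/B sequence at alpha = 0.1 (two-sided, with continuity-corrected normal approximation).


Step 1: Compute median = 17.50; label A = above, B = below.
Labels in order: BAAABAABBBBA  (n_A = 6, n_B = 6)
Step 2: Count runs R = 6.
Step 3: Under H0 (random ordering), E[R] = 2*n_A*n_B/(n_A+n_B) + 1 = 2*6*6/12 + 1 = 7.0000.
        Var[R] = 2*n_A*n_B*(2*n_A*n_B - n_A - n_B) / ((n_A+n_B)^2 * (n_A+n_B-1)) = 4320/1584 = 2.7273.
        SD[R] = 1.6514.
Step 4: Continuity-corrected z = (R + 0.5 - E[R]) / SD[R] = (6 + 0.5 - 7.0000) / 1.6514 = -0.3028.
Step 5: Two-sided p-value via normal approximation = 2*(1 - Phi(|z|)) = 0.762069.
Step 6: alpha = 0.1. fail to reject H0.

R = 6, z = -0.3028, p = 0.762069, fail to reject H0.


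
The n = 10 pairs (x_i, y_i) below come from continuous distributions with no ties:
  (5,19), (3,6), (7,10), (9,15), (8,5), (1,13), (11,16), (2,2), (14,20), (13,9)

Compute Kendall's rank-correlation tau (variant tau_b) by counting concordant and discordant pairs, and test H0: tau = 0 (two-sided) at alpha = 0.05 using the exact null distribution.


Step 1: Enumerate the 45 unordered pairs (i,j) with i<j and classify each by sign(x_j-x_i) * sign(y_j-y_i).
  (1,2):dx=-2,dy=-13->C; (1,3):dx=+2,dy=-9->D; (1,4):dx=+4,dy=-4->D; (1,5):dx=+3,dy=-14->D
  (1,6):dx=-4,dy=-6->C; (1,7):dx=+6,dy=-3->D; (1,8):dx=-3,dy=-17->C; (1,9):dx=+9,dy=+1->C
  (1,10):dx=+8,dy=-10->D; (2,3):dx=+4,dy=+4->C; (2,4):dx=+6,dy=+9->C; (2,5):dx=+5,dy=-1->D
  (2,6):dx=-2,dy=+7->D; (2,7):dx=+8,dy=+10->C; (2,8):dx=-1,dy=-4->C; (2,9):dx=+11,dy=+14->C
  (2,10):dx=+10,dy=+3->C; (3,4):dx=+2,dy=+5->C; (3,5):dx=+1,dy=-5->D; (3,6):dx=-6,dy=+3->D
  (3,7):dx=+4,dy=+6->C; (3,8):dx=-5,dy=-8->C; (3,9):dx=+7,dy=+10->C; (3,10):dx=+6,dy=-1->D
  (4,5):dx=-1,dy=-10->C; (4,6):dx=-8,dy=-2->C; (4,7):dx=+2,dy=+1->C; (4,8):dx=-7,dy=-13->C
  (4,9):dx=+5,dy=+5->C; (4,10):dx=+4,dy=-6->D; (5,6):dx=-7,dy=+8->D; (5,7):dx=+3,dy=+11->C
  (5,8):dx=-6,dy=-3->C; (5,9):dx=+6,dy=+15->C; (5,10):dx=+5,dy=+4->C; (6,7):dx=+10,dy=+3->C
  (6,8):dx=+1,dy=-11->D; (6,9):dx=+13,dy=+7->C; (6,10):dx=+12,dy=-4->D; (7,8):dx=-9,dy=-14->C
  (7,9):dx=+3,dy=+4->C; (7,10):dx=+2,dy=-7->D; (8,9):dx=+12,dy=+18->C; (8,10):dx=+11,dy=+7->C
  (9,10):dx=-1,dy=-11->C
Step 2: C = 30, D = 15, total pairs = 45.
Step 3: tau = (C - D)/(n(n-1)/2) = (30 - 15)/45 = 0.333333.
Step 4: Exact two-sided p-value (enumerate n! = 3628800 permutations of y under H0): p = 0.216373.
Step 5: alpha = 0.05. fail to reject H0.

tau_b = 0.3333 (C=30, D=15), p = 0.216373, fail to reject H0.


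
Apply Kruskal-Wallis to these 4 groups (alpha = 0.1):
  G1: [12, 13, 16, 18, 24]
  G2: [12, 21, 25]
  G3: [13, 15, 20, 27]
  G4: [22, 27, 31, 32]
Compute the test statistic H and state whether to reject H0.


Step 1: Combine all N = 16 observations and assign midranks.
sorted (value, group, rank): (12,G1,1.5), (12,G2,1.5), (13,G1,3.5), (13,G3,3.5), (15,G3,5), (16,G1,6), (18,G1,7), (20,G3,8), (21,G2,9), (22,G4,10), (24,G1,11), (25,G2,12), (27,G3,13.5), (27,G4,13.5), (31,G4,15), (32,G4,16)
Step 2: Sum ranks within each group.
R_1 = 29 (n_1 = 5)
R_2 = 22.5 (n_2 = 3)
R_3 = 30 (n_3 = 4)
R_4 = 54.5 (n_4 = 4)
Step 3: H = 12/(N(N+1)) * sum(R_i^2/n_i) - 3(N+1)
     = 12/(16*17) * (29^2/5 + 22.5^2/3 + 30^2/4 + 54.5^2/4) - 3*17
     = 0.044118 * 1304.51 - 51
     = 6.552022.
Step 4: Ties present; correction factor C = 1 - 18/(16^3 - 16) = 0.995588. Corrected H = 6.552022 / 0.995588 = 6.581056.
Step 5: Under H0, H ~ chi^2(3); p-value = 0.086520.
Step 6: alpha = 0.1. reject H0.

H = 6.5811, df = 3, p = 0.086520, reject H0.


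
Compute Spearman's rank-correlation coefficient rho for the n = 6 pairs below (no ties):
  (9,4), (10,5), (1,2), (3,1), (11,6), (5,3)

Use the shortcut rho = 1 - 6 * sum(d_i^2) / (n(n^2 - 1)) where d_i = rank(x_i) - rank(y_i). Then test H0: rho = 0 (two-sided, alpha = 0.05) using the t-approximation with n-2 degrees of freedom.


Step 1: Rank x and y separately (midranks; no ties here).
rank(x): 9->4, 10->5, 1->1, 3->2, 11->6, 5->3
rank(y): 4->4, 5->5, 2->2, 1->1, 6->6, 3->3
Step 2: d_i = R_x(i) - R_y(i); compute d_i^2.
  (4-4)^2=0, (5-5)^2=0, (1-2)^2=1, (2-1)^2=1, (6-6)^2=0, (3-3)^2=0
sum(d^2) = 2.
Step 3: rho = 1 - 6*2 / (6*(6^2 - 1)) = 1 - 12/210 = 0.942857.
Step 4: Under H0, t = rho * sqrt((n-2)/(1-rho^2)) = 5.6595 ~ t(4).
Step 5: Two-sided p-value from the t-distribution with 4 df = 0.004805.
Step 6: alpha = 0.05. reject H0.

rho = 0.9429, p = 0.004805, reject H0 at alpha = 0.05.


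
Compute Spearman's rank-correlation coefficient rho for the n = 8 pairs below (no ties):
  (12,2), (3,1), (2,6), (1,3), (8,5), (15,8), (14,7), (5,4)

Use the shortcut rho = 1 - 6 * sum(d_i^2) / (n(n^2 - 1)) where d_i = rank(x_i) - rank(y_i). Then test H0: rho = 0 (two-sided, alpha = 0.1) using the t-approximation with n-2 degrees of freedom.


Step 1: Rank x and y separately (midranks; no ties here).
rank(x): 12->6, 3->3, 2->2, 1->1, 8->5, 15->8, 14->7, 5->4
rank(y): 2->2, 1->1, 6->6, 3->3, 5->5, 8->8, 7->7, 4->4
Step 2: d_i = R_x(i) - R_y(i); compute d_i^2.
  (6-2)^2=16, (3-1)^2=4, (2-6)^2=16, (1-3)^2=4, (5-5)^2=0, (8-8)^2=0, (7-7)^2=0, (4-4)^2=0
sum(d^2) = 40.
Step 3: rho = 1 - 6*40 / (8*(8^2 - 1)) = 1 - 240/504 = 0.523810.
Step 4: Under H0, t = rho * sqrt((n-2)/(1-rho^2)) = 1.5062 ~ t(6).
Step 5: Two-sided p-value from the t-distribution with 6 df = 0.182721.
Step 6: alpha = 0.1. fail to reject H0.

rho = 0.5238, p = 0.182721, fail to reject H0 at alpha = 0.1.
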